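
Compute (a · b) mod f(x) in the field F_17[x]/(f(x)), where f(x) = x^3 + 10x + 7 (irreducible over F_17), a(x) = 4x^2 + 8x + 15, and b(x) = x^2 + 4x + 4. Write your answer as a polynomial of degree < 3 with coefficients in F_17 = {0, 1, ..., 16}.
a · b ≡ 6x^2 + 11x + 11 (mod f(x))

Multiply in F_17[x]: a(x)·b(x) = (4x^2 + 8x + 15)·(x^2 + 4x + 4) = 4x^4 + 7x^3 + 12x^2 + 7x + 9. This has degree ≥ 3, so divide by f(x) over F_17: 4x^4 + 7x^3 + 12x^2 + 7x + 9 = (4x + 7)·(x^3 + 10x + 7) + (6x^2 + 11x + 11). Hence a·b ≡ 6x^2 + 11x + 11 (mod f). (F_17[x]/(f) is a field with 17^3 = 4913 elements since f is irreducible of degree 3.)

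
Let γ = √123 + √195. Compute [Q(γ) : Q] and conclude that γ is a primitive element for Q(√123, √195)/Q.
[Q(γ) : Q] = 4 (equivalently, Q(γ) = Q(√123, √195))

Obviously Q(γ) ⊆ Q(√123, √195), and [Q(√123, √195):Q] = 4 (since 123, 195 are distinct squarefree integers > 1 with 23985 not a perfect square). To show equality we compute the minimal polynomial of γ. From γ = √123 + √195: γ^2 = 123 + 2√(23985) + 195 = 318 + 2√(23985), so γ^2 - 318 = 2√(23985); squaring, (γ^2 - 318)^2 = 4·23985, i.e. γ^4 - 636γ^2 + 101124 - 95940 = 0, i.e. γ^4 - 636γ^2 + 5184 = 0. So γ is a root of x^4 - 636x^2 + 5184. This polynomial is irreducible over Q: it has no rational root (each ±√123 ± √195 is irrational), and any factorization into two quadratics over Q would force √(23985) ∈ Q (pairing opposite roots) or √123, √195 ∈ Q (other pairings), all impossible. Hence [Q(γ):Q] = 4 = [Q(√123, √195):Q], so Q(γ) = Q(√123, √195).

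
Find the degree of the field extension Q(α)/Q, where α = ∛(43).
[Q(α):Q] = 3

The minimal polynomial of α is x^3 - 43, irreducible over Q since 43 is not a perfect cube (so x^3 - 43 has no rational root). Hence [Q(α):Q] = deg(m_α) = 3.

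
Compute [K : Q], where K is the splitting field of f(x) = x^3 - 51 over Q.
[K : Q] = 6

The roots of x^3 - 51 are ∛51, ω∛51, ω^2∛51 where ω = e^(2πi/3) is a primitive cube root of unity, so K = Q(∛51, ω). Now [Q(∛51):Q] = 3 (since 51 is not a perfect cube, x^3 - 51 is irreducible) and [Q(ω):Q] = 2. Both 2 and 3 divide [K:Q], and [K:Q] ≤ 3·2 = 6, so [K:Q] = 6. (Equivalently: Q(∛51) ⊂ R but ω ∉ R, so [K : Q(∛51)] = 2.)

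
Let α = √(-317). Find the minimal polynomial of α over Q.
m_α(x) = x^2 + 317

α satisfies α^2 + 317 = 0, so x^2 + 317 annihilates α. Since d = -317 is squarefree and ≠ 1, it is not a perfect square in Q, so x^2 + 317 has no rational root and is therefore irreducible over Q (a degree-2 polynomial over a field is irreducible iff it has no root). Hence m_α(x) = x^2 + 317.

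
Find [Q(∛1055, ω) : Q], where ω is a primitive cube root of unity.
[Q(∛1055, ω) : Q] = 6

[Q(∛1055):Q] = 3 (min poly x^3 - 1055, irreducible since 1055 is not a perfect cube). [Q(ω):Q] = 2 (min poly x^2 + x + 1). Since Q(∛1055) ⊂ R and ω ∉ R, we have ω ∉ Q(∛1055), so x^2 + x + 1 remains irreducible over Q(∛1055) and [Q(∛1055, ω) : Q(∛1055)] = 2. By the tower law, [Q(∛1055, ω) : Q] = 3 · 2 = 6. (In fact Q(∛1055, ω) is the splitting field of x^3 - 1055 over Q.)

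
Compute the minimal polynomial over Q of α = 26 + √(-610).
m_α(x) = x^2 - 52x + 1286

From α - 26 = √(-610), squaring gives (α - 26)^2 = -610, i.e. α^2 - 52α + 676 = -610, so α^2 - 52α + 1286 = 0. The discriminant of x^2 - 52x + 1286 is (-52)^2 - 4·(1286) = 2704 - 5144 = -2440, and 4·(-610) is not a perfect square in Q since -610 is squarefree and ≠ 1. Hence x^2 - 52x + 1286 is irreducible over Q and is the minimal polynomial of α.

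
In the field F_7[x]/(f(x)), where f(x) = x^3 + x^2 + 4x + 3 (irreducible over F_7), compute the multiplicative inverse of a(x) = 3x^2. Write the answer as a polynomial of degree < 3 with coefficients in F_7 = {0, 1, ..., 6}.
a(x)^(-1) ≡ 3x^2 + 6x + 1 (mod f(x))

Since f is irreducible over F_7, F_7[x]/(f) is a field and a(x) ≠ 0 has an inverse. Apply the extended Euclidean algorithm to f(x) and a(x) in F_7[x]: f(x) = (5x + 5)·a(x) + (4x + 3);  a(x) = (6x + 6)·(4x + 3) + (3). The last nonzero remainder is the constant 3 = gcd(f, a) in F_7. Back-substituting through the division chain expresses 3 = s(x)·a(x) + t(x)·f(x) with s(x) ≡ 2x^2 + 4x + 3 (mod f), so (2x^2 + 4x + 3)·a(x) ≡ 3 (mod f). Multiplying by 3^(-1) ≡ 5 in F_7 gives a(x)^(-1) ≡ 5·(2x^2 + 4x + 3) ≡ 3x^2 + 6x + 1 (mod f). Check: (3x^2)·(3x^2 + 6x + 1) = 2x^4 + 4x^3 + 3x^2 ≡ 1 (mod x^3 + x^2 + 4x + 3).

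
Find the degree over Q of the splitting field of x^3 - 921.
[K : Q] = 6

The roots of x^3 - 921 are ∛921, ω∛921, ω^2∛921 where ω = e^(2πi/3) is a primitive cube root of unity, so K = Q(∛921, ω). Now [Q(∛921):Q] = 3 (since 921 is not a perfect cube, x^3 - 921 is irreducible) and [Q(ω):Q] = 2. Both 2 and 3 divide [K:Q], and [K:Q] ≤ 3·2 = 6, so [K:Q] = 6. (Equivalently: Q(∛921) ⊂ R but ω ∉ R, so [K : Q(∛921)] = 2.)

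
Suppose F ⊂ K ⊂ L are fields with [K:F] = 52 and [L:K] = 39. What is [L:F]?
[L:F] = 2028

The tower law says that for any tower of field extensions F ⊂ K ⊂ L with finite degrees, [L:F] = [L:K] · [K:F]. Here this gives [L:F] = 39 · 52 = 2028.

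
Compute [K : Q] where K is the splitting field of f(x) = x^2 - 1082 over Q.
[K : Q] = 2

f(x) = x^2 - 1082 factors as (x - √1082)(x + √1082). The splitting field is K = Q(√1082). Since 1082 is squarefree and > 1, it is not a perfect square, so x^2 - 1082 is irreducible over Q and [Q(√1082) : Q] = 2. Hence [K : Q] = 2.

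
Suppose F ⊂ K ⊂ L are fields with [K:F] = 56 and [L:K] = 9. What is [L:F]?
[L:F] = 504

The tower law says that for any tower of field extensions F ⊂ K ⊂ L with finite degrees, [L:F] = [L:K] · [K:F]. Here this gives [L:F] = 9 · 56 = 504.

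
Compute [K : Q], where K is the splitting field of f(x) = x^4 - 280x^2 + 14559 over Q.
[K : Q] = 4

Solving the quadratic in x^2: x^2 = (280 ± √(280^2 - 4·14559))/2 = (280 ± √20164)/2 = (280 ± 142)/2, giving x^2 = 211 or x^2 = 69. So f(x) = (x^2 - 211)(x^2 - 69) and the roots of f are ±√211, ±√69. Hence the splitting field is K = Q(√211, √69). Since 211 and 69 are distinct squarefree integers > 1, their product 14559 is not a perfect square, so √69 ∉ Q(√211). By the tower law [K:Q] = [Q(√211,√69):Q(√211)] · [Q(√211):Q] = 2 · 2 = 4.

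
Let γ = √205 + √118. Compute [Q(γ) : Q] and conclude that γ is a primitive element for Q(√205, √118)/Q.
[Q(γ) : Q] = 4 (equivalently, Q(γ) = Q(√205, √118))

Obviously Q(γ) ⊆ Q(√205, √118), and [Q(√205, √118):Q] = 4 (since 205, 118 are distinct squarefree integers > 1 with 24190 not a perfect square). To show equality we compute the minimal polynomial of γ. From γ = √205 + √118: γ^2 = 205 + 2√(24190) + 118 = 323 + 2√(24190), so γ^2 - 323 = 2√(24190); squaring, (γ^2 - 323)^2 = 4·24190, i.e. γ^4 - 646γ^2 + 104329 - 96760 = 0, i.e. γ^4 - 646γ^2 + 7569 = 0. So γ is a root of x^4 - 646x^2 + 7569. This polynomial is irreducible over Q: it has no rational root (each ±√205 ± √118 is irrational), and any factorization into two quadratics over Q would force √(24190) ∈ Q (pairing opposite roots) or √205, √118 ∈ Q (other pairings), all impossible. Hence [Q(γ):Q] = 4 = [Q(√205, √118):Q], so Q(γ) = Q(√205, √118).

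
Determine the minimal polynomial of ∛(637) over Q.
m_α(x) = x^3 - 637

α satisfies α^3 = 637, so x^3 - 637 annihilates α. By the rational root test, a rational root p/q (in lowest terms) of x^3 - 637 would satisfy p^3 = 637 q^3, forcing q = 1 and p^3 = 637; but 637 is not a perfect cube, contradiction. A monic cubic over Q with no rational root is irreducible (any nontrivial factorization would include a linear factor). Hence x^3 - 637 is the minimal polynomial of α, and in particular [Q(α):Q] = 3.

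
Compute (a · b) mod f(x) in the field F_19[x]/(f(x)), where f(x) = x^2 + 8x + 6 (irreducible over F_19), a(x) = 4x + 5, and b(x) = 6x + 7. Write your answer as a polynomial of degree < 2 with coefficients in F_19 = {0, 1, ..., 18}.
a · b ≡ 18x + 5 (mod f(x))

Multiply in F_19[x]: a(x)·b(x) = (4x + 5)·(6x + 7) = 5x^2 + x + 16. This has degree ≥ 2, so divide by f(x) over F_19: 5x^2 + x + 16 = (5)·(x^2 + 8x + 6) + (18x + 5). Hence a·b ≡ 18x + 5 (mod f). (F_19[x]/(f) is a field with 19^2 = 361 elements since f is irreducible of degree 2.)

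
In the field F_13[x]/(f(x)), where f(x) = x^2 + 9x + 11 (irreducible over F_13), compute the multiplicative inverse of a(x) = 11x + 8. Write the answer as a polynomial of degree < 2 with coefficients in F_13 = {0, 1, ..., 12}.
a(x)^(-1) ≡ 3x (mod f(x))

Since f is irreducible over F_13, F_13[x]/(f) is a field and a(x) ≠ 0 has an inverse. Apply the extended Euclidean algorithm to f(x) and a(x) in F_13[x]: f(x) = (6x)·a(x) + (11). The last nonzero remainder is the constant 11 = gcd(f, a) in F_13. Back-substituting through the division chain expresses 11 = s(x)·a(x) + t(x)·f(x) with s(x) ≡ 7x (mod f), so (7x)·a(x) ≡ 11 (mod f). Multiplying by 11^(-1) ≡ 6 in F_13 gives a(x)^(-1) ≡ 6·(7x) ≡ 3x (mod f). Check: (11x + 8)·(3x) = 7x^2 + 11x ≡ 1 (mod x^2 + 9x + 11).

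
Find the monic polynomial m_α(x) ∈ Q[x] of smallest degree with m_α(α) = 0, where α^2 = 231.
m_α(x) = x^2 - 231

α satisfies α^2 - 231 = 0, so x^2 - 231 annihilates α. Since d = 231 is squarefree and ≠ 1, it is not a perfect square in Q, so x^2 - 231 has no rational root and is therefore irreducible over Q (a degree-2 polynomial over a field is irreducible iff it has no root). Hence m_α(x) = x^2 - 231.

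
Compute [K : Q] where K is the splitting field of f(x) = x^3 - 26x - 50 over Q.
[K : Q] = 6

By the rational root test, any rational root of the monic integer polynomial f(x) = x^3 - 26x - 50 must be an integer dividing the constant term -50, i.e. one of ±{1, 2, 5, 10, 25, 50}. Evaluating: f(1) = -75, f(-1) = -25, f(2) = -94, f(-2) = -6, f(5) = -55, f(-5) = -45, f(10) = 690, f(-10) = -790, f(25) = 14925, f(-25) = -15025, f(50) = 123650, f(-50) = -123750; none is 0, so f has no rational root and is therefore irreducible over Q (a cubic with no linear factor over a field is irreducible). For an irreducible cubic, the Galois group is A_3 or S_3 according as the discriminant disc(f) = -4a^3 - 27b^2 = -4·(-26)^3 - 27·(-50)^2 = 2804 is or is not a square in Q. Here disc(f) = 2804 is not a perfect square in Q, so the Galois group of f over Q is not contained in A_3 and must be all of S_3. The splitting field has degree |S_3| = 6 over Q, so [K : Q] = 6.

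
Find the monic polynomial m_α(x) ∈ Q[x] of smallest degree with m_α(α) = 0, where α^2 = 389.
m_α(x) = x^2 - 389

α satisfies α^2 - 389 = 0, so x^2 - 389 annihilates α. Since d = 389 is squarefree and ≠ 1, it is not a perfect square in Q, so x^2 - 389 has no rational root and is therefore irreducible over Q (a degree-2 polynomial over a field is irreducible iff it has no root). Hence m_α(x) = x^2 - 389.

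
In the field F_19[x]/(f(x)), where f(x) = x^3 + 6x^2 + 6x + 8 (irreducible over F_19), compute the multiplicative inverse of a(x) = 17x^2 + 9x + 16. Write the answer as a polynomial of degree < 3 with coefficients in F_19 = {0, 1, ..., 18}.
a(x)^(-1) ≡ 9x^2 + 15 (mod f(x))

Since f is irreducible over F_19, F_19[x]/(f) is a field and a(x) ≠ 0 has an inverse. Apply the extended Euclidean algorithm to f(x) and a(x) in F_19[x]: f(x) = (9x + 9)·a(x) + (9x + 16);  a(x) = (4x + 15)·(9x + 16) + (4). The last nonzero remainder is the constant 4 = gcd(f, a) in F_19. Back-substituting through the division chain expresses 4 = s(x)·a(x) + t(x)·f(x) with s(x) ≡ 17x^2 + 3 (mod f), so (17x^2 + 3)·a(x) ≡ 4 (mod f). Multiplying by 4^(-1) ≡ 5 in F_19 gives a(x)^(-1) ≡ 5·(17x^2 + 3) ≡ 9x^2 + 15 (mod f). Check: (17x^2 + 9x + 16)·(9x^2 + 15) = x^4 + 5x^3 + 2x + 12 ≡ 1 (mod x^3 + 6x^2 + 6x + 8).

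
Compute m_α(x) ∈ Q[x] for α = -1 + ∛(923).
m_α(x) = x^3 + 3x^2 + 3x - 922

Set β = α + 1 = ∛(923), so β^3 = 923. Then (α + 1)^3 - 923 = 0, i.e. α is a root of g(x) = (x + 1)^3 - 923 = x^3 + 3x^2 + 3x - 922. Since g(x) = h(x + 1) where h(x) = x^3 - 923, and h is irreducible over Q (because 923 is not a perfect cube, so h has no rational root, and a monic cubic with no rational root is irreducible), g is also irreducible (irreducibility is preserved under the substitution x → x + 1). Hence m_α(x) = x^3 + 3x^2 + 3x - 922.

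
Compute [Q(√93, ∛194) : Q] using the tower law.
[Q(√93, ∛194) : Q] = 6

Let L = Q(√93, ∛194). Since Q(√93) ⊂ L and [Q(√93):Q] = 2, the tower law gives 2 | [L:Q]. Likewise Q(∛194) ⊂ L with [Q(∛194):Q] = 3 (because 194 is not a perfect cube), so 3 | [L:Q]. As gcd(2,3) = 1, [L:Q] is divisible by 6. Conversely L is generated over Q by √93 and ∛194, so [L:Q] ≤ 2·3 = 6. Therefore [Q(√93, ∛194) : Q] = 6.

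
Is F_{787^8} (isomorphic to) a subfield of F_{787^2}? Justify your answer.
No: F_{787^8} is not a subfield of F_{787^2}

F_{p^m} embeds in F_{p^n} iff m | n. Here 8 ∤ 2 (since 2 = 0·8 + 2 with remainder 2 ≠ 0), so F_{787^8} is not a subfield of F_{787^2}. Equivalently: if it were, the tower law would give 8 = [F_{787^8}:F_787] dividing [F_{787^2}:F_787] = 2, contradiction.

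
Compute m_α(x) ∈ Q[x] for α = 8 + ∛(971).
m_α(x) = x^3 - 24x^2 + 192x - 1483

Set β = α - 8 = ∛(971), so β^3 = 971. Then (α - 8)^3 - 971 = 0, i.e. α is a root of g(x) = (x - 8)^3 - 971 = x^3 - 24x^2 + 192x - 1483. Since g(x) = h(x - 8) where h(x) = x^3 - 971, and h is irreducible over Q (because 971 is not a perfect cube, so h has no rational root, and a monic cubic with no rational root is irreducible), g is also irreducible (irreducibility is preserved under the substitution x → x - 8). Hence m_α(x) = x^3 - 24x^2 + 192x - 1483.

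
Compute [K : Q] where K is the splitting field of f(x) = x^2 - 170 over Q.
[K : Q] = 2

f(x) = x^2 - 170 factors as (x - √170)(x + √170). The splitting field is K = Q(√170). Since 170 is squarefree and > 1, it is not a perfect square, so x^2 - 170 is irreducible over Q and [Q(√170) : Q] = 2. Hence [K : Q] = 2.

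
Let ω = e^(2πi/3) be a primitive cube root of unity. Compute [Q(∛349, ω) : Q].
[Q(∛349, ω) : Q] = 6

[Q(∛349):Q] = 3 (min poly x^3 - 349, irreducible since 349 is not a perfect cube). [Q(ω):Q] = 2 (min poly x^2 + x + 1). Since Q(∛349) ⊂ R and ω ∉ R, we have ω ∉ Q(∛349), so x^2 + x + 1 remains irreducible over Q(∛349) and [Q(∛349, ω) : Q(∛349)] = 2. By the tower law, [Q(∛349, ω) : Q] = 3 · 2 = 6. (In fact Q(∛349, ω) is the splitting field of x^3 - 349 over Q.)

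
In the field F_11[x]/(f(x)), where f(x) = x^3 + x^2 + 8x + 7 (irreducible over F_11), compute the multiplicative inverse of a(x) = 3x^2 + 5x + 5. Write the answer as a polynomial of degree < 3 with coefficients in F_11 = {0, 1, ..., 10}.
a(x)^(-1) ≡ 6x^2 + 8x (mod f(x))

Since f is irreducible over F_11, F_11[x]/(f) is a field and a(x) ≠ 0 has an inverse. Apply the extended Euclidean algorithm to f(x) and a(x) in F_11[x]: f(x) = (4x + 1)·a(x) + (5x + 2);  a(x) = (5x + 10)·(5x + 2) + (7). The last nonzero remainder is the constant 7 = gcd(f, a) in F_11. Back-substituting through the division chain expresses 7 = s(x)·a(x) + t(x)·f(x) with s(x) ≡ 9x^2 + x (mod f), so (9x^2 + x)·a(x) ≡ 7 (mod f). Multiplying by 7^(-1) ≡ 8 in F_11 gives a(x)^(-1) ≡ 8·(9x^2 + x) ≡ 6x^2 + 8x (mod f). Check: (3x^2 + 5x + 5)·(6x^2 + 8x) = 7x^4 + 10x^3 + 4x^2 + 7x ≡ 1 (mod x^3 + x^2 + 8x + 7).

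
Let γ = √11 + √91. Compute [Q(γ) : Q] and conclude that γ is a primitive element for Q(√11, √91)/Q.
[Q(γ) : Q] = 4 (equivalently, Q(γ) = Q(√11, √91))

Obviously Q(γ) ⊆ Q(√11, √91), and [Q(√11, √91):Q] = 4 (since 11, 91 are distinct squarefree integers > 1 with 1001 not a perfect square). To show equality we compute the minimal polynomial of γ. From γ = √11 + √91: γ^2 = 11 + 2√(1001) + 91 = 102 + 2√(1001), so γ^2 - 102 = 2√(1001); squaring, (γ^2 - 102)^2 = 4·1001, i.e. γ^4 - 204γ^2 + 10404 - 4004 = 0, i.e. γ^4 - 204γ^2 + 6400 = 0. So γ is a root of x^4 - 204x^2 + 6400. This polynomial is irreducible over Q: it has no rational root (each ±√11 ± √91 is irrational), and any factorization into two quadratics over Q would force √(1001) ∈ Q (pairing opposite roots) or √11, √91 ∈ Q (other pairings), all impossible. Hence [Q(γ):Q] = 4 = [Q(√11, √91):Q], so Q(γ) = Q(√11, √91).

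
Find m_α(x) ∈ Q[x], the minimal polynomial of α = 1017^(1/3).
m_α(x) = x^3 - 1017

α satisfies α^3 = 1017, so x^3 - 1017 annihilates α. By the rational root test, a rational root p/q (in lowest terms) of x^3 - 1017 would satisfy p^3 = 1017 q^3, forcing q = 1 and p^3 = 1017; but 1017 is not a perfect cube, contradiction. A monic cubic over Q with no rational root is irreducible (any nontrivial factorization would include a linear factor). Hence x^3 - 1017 is the minimal polynomial of α, and in particular [Q(α):Q] = 3.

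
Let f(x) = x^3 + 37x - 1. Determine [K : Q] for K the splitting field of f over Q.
[K : Q] = 6

By the rational root test, any rational root of the monic integer polynomial f(x) = x^3 + 37x - 1 must be an integer dividing the constant term -1, i.e. one of ±{1}. Evaluating: f(1) = 37, f(-1) = -39; none is 0, so f has no rational root and is therefore irreducible over Q (a cubic with no linear factor over a field is irreducible). For an irreducible cubic, the Galois group is A_3 or S_3 according as the discriminant disc(f) = -4a^3 - 27b^2 = -4·(37)^3 - 27·(-1)^2 = -202639 is or is not a square in Q. Here disc(f) = -202639 is not a perfect square in Q, so the Galois group of f over Q is not contained in A_3 and must be all of S_3. The splitting field has degree |S_3| = 6 over Q, so [K : Q] = 6.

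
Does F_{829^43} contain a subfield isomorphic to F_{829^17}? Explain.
No: F_{829^17} is not a subfield of F_{829^43}

F_{p^m} embeds in F_{p^n} iff m | n. Here 17 ∤ 43 (since 43 = 2·17 + 9 with remainder 9 ≠ 0), so F_{829^17} is not a subfield of F_{829^43}. Equivalently: if it were, the tower law would give 17 = [F_{829^17}:F_829] dividing [F_{829^43}:F_829] = 43, contradiction.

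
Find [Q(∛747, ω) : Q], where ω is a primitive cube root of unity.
[Q(∛747, ω) : Q] = 6

[Q(∛747):Q] = 3 (min poly x^3 - 747, irreducible since 747 is not a perfect cube). [Q(ω):Q] = 2 (min poly x^2 + x + 1). Since Q(∛747) ⊂ R and ω ∉ R, we have ω ∉ Q(∛747), so x^2 + x + 1 remains irreducible over Q(∛747) and [Q(∛747, ω) : Q(∛747)] = 2. By the tower law, [Q(∛747, ω) : Q] = 3 · 2 = 6. (In fact Q(∛747, ω) is the splitting field of x^3 - 747 over Q.)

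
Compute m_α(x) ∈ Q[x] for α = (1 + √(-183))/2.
m_α(x) = x^2 - x + 46

From 2α - 1 = √(-183), squaring gives (2α - 1)^2 = -183, i.e. 4α^2 - 4α + 1 = -183, so α^2 - α + (1 + 183)/4 = 0. Since -183 ≡ 1 (mod 4), (1 + 183)/4 = 46 ∈ Z. The polynomial x^2 - x + 46 has discriminant 1 - 4·(46) = -183, which is not a perfect square in Q (d = -183 is squarefree and ≠ 1), so x^2 - x + 46 is irreducible over Q. It is the minimal polynomial of α.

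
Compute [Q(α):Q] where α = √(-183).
[Q(α):Q] = 2

[Q(α):Q] equals the degree of the minimal polynomial of α. Here α^2 = -183 and x^2 + 183 is irreducible (d = -183 is squarefree, ≠ 1, hence not a square), so deg(m_α) = 2. Thus [Q(α):Q] = 2.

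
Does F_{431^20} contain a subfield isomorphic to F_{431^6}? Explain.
No: F_{431^6} is not a subfield of F_{431^20}

F_{p^m} embeds in F_{p^n} iff m | n. Here 6 ∤ 20 (since 20 = 3·6 + 2 with remainder 2 ≠ 0), so F_{431^6} is not a subfield of F_{431^20}. Equivalently: if it were, the tower law would give 6 = [F_{431^6}:F_431] dividing [F_{431^20}:F_431] = 20, contradiction.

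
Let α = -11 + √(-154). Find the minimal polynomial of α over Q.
m_α(x) = x^2 + 22x + 275

From α + 11 = √(-154), squaring gives (α + 11)^2 = -154, i.e. α^2 + 22α + 121 = -154, so α^2 + 22α + 275 = 0. The discriminant of x^2 + 22x + 275 is (22)^2 - 4·(275) = 484 - 1100 = -616, and 4·(-154) is not a perfect square in Q since -154 is squarefree and ≠ 1. Hence x^2 + 22x + 275 is irreducible over Q and is the minimal polynomial of α.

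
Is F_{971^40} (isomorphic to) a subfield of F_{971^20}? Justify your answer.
No: F_{971^40} is not a subfield of F_{971^20}

F_{p^m} embeds in F_{p^n} iff m | n. Here 40 ∤ 20 (since 20 = 0·40 + 20 with remainder 20 ≠ 0), so F_{971^40} is not a subfield of F_{971^20}. Equivalently: if it were, the tower law would give 40 = [F_{971^40}:F_971] dividing [F_{971^20}:F_971] = 20, contradiction.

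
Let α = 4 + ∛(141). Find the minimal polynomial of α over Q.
m_α(x) = x^3 - 12x^2 + 48x - 205

Set β = α - 4 = ∛(141), so β^3 = 141. Then (α - 4)^3 - 141 = 0, i.e. α is a root of g(x) = (x - 4)^3 - 141 = x^3 - 12x^2 + 48x - 205. Since g(x) = h(x - 4) where h(x) = x^3 - 141, and h is irreducible over Q (because 141 is not a perfect cube, so h has no rational root, and a monic cubic with no rational root is irreducible), g is also irreducible (irreducibility is preserved under the substitution x → x - 4). Hence m_α(x) = x^3 - 12x^2 + 48x - 205.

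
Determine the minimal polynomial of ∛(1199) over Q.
m_α(x) = x^3 - 1199

α satisfies α^3 = 1199, so x^3 - 1199 annihilates α. By the rational root test, a rational root p/q (in lowest terms) of x^3 - 1199 would satisfy p^3 = 1199 q^3, forcing q = 1 and p^3 = 1199; but 1199 is not a perfect cube, contradiction. A monic cubic over Q with no rational root is irreducible (any nontrivial factorization would include a linear factor). Hence x^3 - 1199 is the minimal polynomial of α, and in particular [Q(α):Q] = 3.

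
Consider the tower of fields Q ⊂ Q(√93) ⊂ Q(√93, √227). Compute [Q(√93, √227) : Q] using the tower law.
[Q(√93, √227) : Q] = 4

[Q(√93):Q] = 2 (min poly x^2 - 93, irreducible since 93 is squarefree > 1). For the top step, suppose √227 ∈ Q(√93), say √227 = c + d√93 with c, d ∈ Q. Squaring: 227 = c^2 + 93d^2 + 2cd√93. Since √93 ∉ Q this forces 2cd = 0. If d = 0 then √227 = c ∈ Q, contradicting 227 squarefree > 1. If c = 0 then 227 = 93d^2, so 93·227 = (93d)^2 is a perfect square in Q — but 93·227 = 21111 is not a perfect square (since 93 and 227 are distinct squarefree integers). Contradiction. Hence √227 ∉ Q(√93), so x^2 - 227 stays irreducible over Q(√93) and [Q(√93, √227) : Q(√93)] = 2. By the tower law, [Q(√93, √227) : Q] = 2 · 2 = 4.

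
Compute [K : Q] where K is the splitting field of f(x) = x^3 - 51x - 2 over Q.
[K : Q] = 6

By the rational root test, any rational root of the monic integer polynomial f(x) = x^3 - 51x - 2 must be an integer dividing the constant term -2, i.e. one of ±{1, 2}. Evaluating: f(1) = -52, f(-1) = 48, f(2) = -96, f(-2) = 92; none is 0, so f has no rational root and is therefore irreducible over Q (a cubic with no linear factor over a field is irreducible). For an irreducible cubic, the Galois group is A_3 or S_3 according as the discriminant disc(f) = -4a^3 - 27b^2 = -4·(-51)^3 - 27·(-2)^2 = 530496 is or is not a square in Q. Here disc(f) = 530496 is not a perfect square in Q, so the Galois group of f over Q is not contained in A_3 and must be all of S_3. The splitting field has degree |S_3| = 6 over Q, so [K : Q] = 6.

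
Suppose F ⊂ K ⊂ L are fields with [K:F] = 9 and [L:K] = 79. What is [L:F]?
[L:F] = 711

The tower law says that for any tower of field extensions F ⊂ K ⊂ L with finite degrees, [L:F] = [L:K] · [K:F]. Here this gives [L:F] = 79 · 9 = 711.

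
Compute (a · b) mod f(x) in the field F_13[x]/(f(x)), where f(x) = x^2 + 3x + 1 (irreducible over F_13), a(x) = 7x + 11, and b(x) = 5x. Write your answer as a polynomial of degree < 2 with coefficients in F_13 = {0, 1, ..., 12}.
a · b ≡ 2x + 4 (mod f(x))

Multiply in F_13[x]: a(x)·b(x) = (7x + 11)·(5x) = 9x^2 + 3x. This has degree ≥ 2, so divide by f(x) over F_13: 9x^2 + 3x = (9)·(x^2 + 3x + 1) + (2x + 4). Hence a·b ≡ 2x + 4 (mod f). (F_13[x]/(f) is a field with 13^2 = 169 elements since f is irreducible of degree 2.)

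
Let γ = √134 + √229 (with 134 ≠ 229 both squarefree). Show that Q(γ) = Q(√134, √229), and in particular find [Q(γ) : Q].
[Q(γ) : Q] = 4 (equivalently, Q(γ) = Q(√134, √229))

Obviously Q(γ) ⊆ Q(√134, √229), and [Q(√134, √229):Q] = 4 (since 134, 229 are distinct squarefree integers > 1 with 30686 not a perfect square). To show equality we compute the minimal polynomial of γ. From γ = √134 + √229: γ^2 = 134 + 2√(30686) + 229 = 363 + 2√(30686), so γ^2 - 363 = 2√(30686); squaring, (γ^2 - 363)^2 = 4·30686, i.e. γ^4 - 726γ^2 + 131769 - 122744 = 0, i.e. γ^4 - 726γ^2 + 9025 = 0. So γ is a root of x^4 - 726x^2 + 9025. This polynomial is irreducible over Q: it has no rational root (each ±√134 ± √229 is irrational), and any factorization into two quadratics over Q would force √(30686) ∈ Q (pairing opposite roots) or √134, √229 ∈ Q (other pairings), all impossible. Hence [Q(γ):Q] = 4 = [Q(√134, √229):Q], so Q(γ) = Q(√134, √229).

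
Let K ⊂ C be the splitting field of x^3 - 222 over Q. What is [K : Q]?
[K : Q] = 6

The roots of x^3 - 222 are ∛222, ω∛222, ω^2∛222 where ω = e^(2πi/3) is a primitive cube root of unity, so K = Q(∛222, ω). Now [Q(∛222):Q] = 3 (since 222 is not a perfect cube, x^3 - 222 is irreducible) and [Q(ω):Q] = 2. Both 2 and 3 divide [K:Q], and [K:Q] ≤ 3·2 = 6, so [K:Q] = 6. (Equivalently: Q(∛222) ⊂ R but ω ∉ R, so [K : Q(∛222)] = 2.)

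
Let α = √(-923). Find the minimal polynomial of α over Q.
m_α(x) = x^2 + 923

α satisfies α^2 + 923 = 0, so x^2 + 923 annihilates α. Since d = -923 is squarefree and ≠ 1, it is not a perfect square in Q, so x^2 + 923 has no rational root and is therefore irreducible over Q (a degree-2 polynomial over a field is irreducible iff it has no root). Hence m_α(x) = x^2 + 923.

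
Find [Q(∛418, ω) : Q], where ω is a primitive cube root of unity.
[Q(∛418, ω) : Q] = 6

[Q(∛418):Q] = 3 (min poly x^3 - 418, irreducible since 418 is not a perfect cube). [Q(ω):Q] = 2 (min poly x^2 + x + 1). Since Q(∛418) ⊂ R and ω ∉ R, we have ω ∉ Q(∛418), so x^2 + x + 1 remains irreducible over Q(∛418) and [Q(∛418, ω) : Q(∛418)] = 2. By the tower law, [Q(∛418, ω) : Q] = 3 · 2 = 6. (In fact Q(∛418, ω) is the splitting field of x^3 - 418 over Q.)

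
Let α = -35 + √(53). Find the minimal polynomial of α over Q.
m_α(x) = x^2 + 70x + 1172

From α + 35 = √(53), squaring gives (α + 35)^2 = 53, i.e. α^2 + 70α + 1225 = 53, so α^2 + 70α + 1172 = 0. The discriminant of x^2 + 70x + 1172 is (70)^2 - 4·(1172) = 4900 - 4688 = 212, and 4·(53) is not a perfect square in Q since 53 is squarefree and ≠ 1. Hence x^2 + 70x + 1172 is irreducible over Q and is the minimal polynomial of α.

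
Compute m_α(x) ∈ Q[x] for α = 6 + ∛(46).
m_α(x) = x^3 - 18x^2 + 108x - 262

Set β = α - 6 = ∛(46), so β^3 = 46. Then (α - 6)^3 - 46 = 0, i.e. α is a root of g(x) = (x - 6)^3 - 46 = x^3 - 18x^2 + 108x - 262. Since g(x) = h(x - 6) where h(x) = x^3 - 46, and h is irreducible over Q (because 46 is not a perfect cube, so h has no rational root, and a monic cubic with no rational root is irreducible), g is also irreducible (irreducibility is preserved under the substitution x → x - 6). Hence m_α(x) = x^3 - 18x^2 + 108x - 262.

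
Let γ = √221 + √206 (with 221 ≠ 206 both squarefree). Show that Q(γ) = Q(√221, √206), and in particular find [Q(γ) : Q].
[Q(γ) : Q] = 4 (equivalently, Q(γ) = Q(√221, √206))

Obviously Q(γ) ⊆ Q(√221, √206), and [Q(√221, √206):Q] = 4 (since 221, 206 are distinct squarefree integers > 1 with 45526 not a perfect square). To show equality we compute the minimal polynomial of γ. From γ = √221 + √206: γ^2 = 221 + 2√(45526) + 206 = 427 + 2√(45526), so γ^2 - 427 = 2√(45526); squaring, (γ^2 - 427)^2 = 4·45526, i.e. γ^4 - 854γ^2 + 182329 - 182104 = 0, i.e. γ^4 - 854γ^2 + 225 = 0. So γ is a root of x^4 - 854x^2 + 225. This polynomial is irreducible over Q: it has no rational root (each ±√221 ± √206 is irrational), and any factorization into two quadratics over Q would force √(45526) ∈ Q (pairing opposite roots) or √221, √206 ∈ Q (other pairings), all impossible. Hence [Q(γ):Q] = 4 = [Q(√221, √206):Q], so Q(γ) = Q(√221, √206).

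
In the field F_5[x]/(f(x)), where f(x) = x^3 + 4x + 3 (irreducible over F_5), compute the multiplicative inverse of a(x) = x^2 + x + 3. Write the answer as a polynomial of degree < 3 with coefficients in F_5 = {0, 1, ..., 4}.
a(x)^(-1) ≡ 2x^2 + 4x + 3 (mod f(x))

Since f is irreducible over F_5, F_5[x]/(f) is a field and a(x) ≠ 0 has an inverse. Apply the extended Euclidean algorithm to f(x) and a(x) in F_5[x]: f(x) = (x + 4)·a(x) + (2x + 1);  a(x) = (3x + 4)·(2x + 1) + (4). The last nonzero remainder is the constant 4 = gcd(f, a) in F_5. Back-substituting through the division chain expresses 4 = s(x)·a(x) + t(x)·f(x) with s(x) ≡ 3x^2 + x + 2 (mod f), so (3x^2 + x + 2)·a(x) ≡ 4 (mod f). Multiplying by 4^(-1) ≡ 4 in F_5 gives a(x)^(-1) ≡ 4·(3x^2 + x + 2) ≡ 2x^2 + 4x + 3 (mod f). Check: (x^2 + x + 3)·(2x^2 + 4x + 3) = 2x^4 + x^3 + 3x^2 + 4 ≡ 1 (mod x^3 + 4x + 3).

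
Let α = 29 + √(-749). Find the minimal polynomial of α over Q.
m_α(x) = x^2 - 58x + 1590

From α - 29 = √(-749), squaring gives (α - 29)^2 = -749, i.e. α^2 - 58α + 841 = -749, so α^2 - 58α + 1590 = 0. The discriminant of x^2 - 58x + 1590 is (-58)^2 - 4·(1590) = 3364 - 6360 = -2996, and 4·(-749) is not a perfect square in Q since -749 is squarefree and ≠ 1. Hence x^2 - 58x + 1590 is irreducible over Q and is the minimal polynomial of α.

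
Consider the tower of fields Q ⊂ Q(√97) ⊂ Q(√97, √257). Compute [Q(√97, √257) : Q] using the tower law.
[Q(√97, √257) : Q] = 4

[Q(√97):Q] = 2 (min poly x^2 - 97, irreducible since 97 is squarefree > 1). For the top step, suppose √257 ∈ Q(√97), say √257 = c + d√97 with c, d ∈ Q. Squaring: 257 = c^2 + 97d^2 + 2cd√97. Since √97 ∉ Q this forces 2cd = 0. If d = 0 then √257 = c ∈ Q, contradicting 257 squarefree > 1. If c = 0 then 257 = 97d^2, so 97·257 = (97d)^2 is a perfect square in Q — but 97·257 = 24929 is not a perfect square (since 97 and 257 are distinct squarefree integers). Contradiction. Hence √257 ∉ Q(√97), so x^2 - 257 stays irreducible over Q(√97) and [Q(√97, √257) : Q(√97)] = 2. By the tower law, [Q(√97, √257) : Q] = 2 · 2 = 4.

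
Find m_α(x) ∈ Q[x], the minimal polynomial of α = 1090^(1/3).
m_α(x) = x^3 - 1090

α satisfies α^3 = 1090, so x^3 - 1090 annihilates α. By the rational root test, a rational root p/q (in lowest terms) of x^3 - 1090 would satisfy p^3 = 1090 q^3, forcing q = 1 and p^3 = 1090; but 1090 is not a perfect cube, contradiction. A monic cubic over Q with no rational root is irreducible (any nontrivial factorization would include a linear factor). Hence x^3 - 1090 is the minimal polynomial of α, and in particular [Q(α):Q] = 3.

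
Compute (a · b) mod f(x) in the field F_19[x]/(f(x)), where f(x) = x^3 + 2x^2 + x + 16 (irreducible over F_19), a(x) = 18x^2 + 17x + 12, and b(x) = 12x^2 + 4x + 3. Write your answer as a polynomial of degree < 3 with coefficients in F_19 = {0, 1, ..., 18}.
a · b ≡ x^2 + 10x + 5 (mod f(x))

Multiply in F_19[x]: a(x)·b(x) = (18x^2 + 17x + 12)·(12x^2 + 4x + 3) = 7x^4 + 10x^3 + 4x + 17. This has degree ≥ 3, so divide by f(x) over F_19: 7x^4 + 10x^3 + 4x + 17 = (7x + 15)·(x^3 + 2x^2 + x + 16) + (x^2 + 10x + 5). Hence a·b ≡ x^2 + 10x + 5 (mod f). (F_19[x]/(f) is a field with 19^3 = 6859 elements since f is irreducible of degree 3.)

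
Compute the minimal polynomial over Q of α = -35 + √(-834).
m_α(x) = x^2 + 70x + 2059

From α + 35 = √(-834), squaring gives (α + 35)^2 = -834, i.e. α^2 + 70α + 1225 = -834, so α^2 + 70α + 2059 = 0. The discriminant of x^2 + 70x + 2059 is (70)^2 - 4·(2059) = 4900 - 8236 = -3336, and 4·(-834) is not a perfect square in Q since -834 is squarefree and ≠ 1. Hence x^2 + 70x + 2059 is irreducible over Q and is the minimal polynomial of α.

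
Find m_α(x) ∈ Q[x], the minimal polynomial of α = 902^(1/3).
m_α(x) = x^3 - 902

α satisfies α^3 = 902, so x^3 - 902 annihilates α. By the rational root test, a rational root p/q (in lowest terms) of x^3 - 902 would satisfy p^3 = 902 q^3, forcing q = 1 and p^3 = 902; but 902 is not a perfect cube, contradiction. A monic cubic over Q with no rational root is irreducible (any nontrivial factorization would include a linear factor). Hence x^3 - 902 is the minimal polynomial of α, and in particular [Q(α):Q] = 3.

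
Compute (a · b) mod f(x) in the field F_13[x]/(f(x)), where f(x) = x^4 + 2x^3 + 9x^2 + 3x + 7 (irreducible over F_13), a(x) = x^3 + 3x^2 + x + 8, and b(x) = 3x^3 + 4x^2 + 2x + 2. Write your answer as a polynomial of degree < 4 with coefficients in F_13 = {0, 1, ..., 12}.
a · b ≡ 12x^3 + 6x^2 + 2x + 2 (mod f(x))

Multiply in F_13[x]: a(x)·b(x) = (x^3 + 3x^2 + x + 8)·(3x^3 + 4x^2 + 2x + 2) = 3x^6 + 4x^4 + 10x^3 + x^2 + 5x + 3. This has degree ≥ 4, so divide by f(x) over F_13: 3x^6 + 4x^4 + 10x^3 + x^2 + 5x + 3 = (3x^2 + 7x + 2)·(x^4 + 2x^3 + 9x^2 + 3x + 7) + (12x^3 + 6x^2 + 2x + 2). Hence a·b ≡ 12x^3 + 6x^2 + 2x + 2 (mod f). (F_13[x]/(f) is a field with 13^4 = 28561 elements since f is irreducible of degree 4.)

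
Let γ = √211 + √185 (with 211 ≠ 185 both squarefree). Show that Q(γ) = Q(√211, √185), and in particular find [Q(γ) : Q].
[Q(γ) : Q] = 4 (equivalently, Q(γ) = Q(√211, √185))

Obviously Q(γ) ⊆ Q(√211, √185), and [Q(√211, √185):Q] = 4 (since 211, 185 are distinct squarefree integers > 1 with 39035 not a perfect square). To show equality we compute the minimal polynomial of γ. From γ = √211 + √185: γ^2 = 211 + 2√(39035) + 185 = 396 + 2√(39035), so γ^2 - 396 = 2√(39035); squaring, (γ^2 - 396)^2 = 4·39035, i.e. γ^4 - 792γ^2 + 156816 - 156140 = 0, i.e. γ^4 - 792γ^2 + 676 = 0. So γ is a root of x^4 - 792x^2 + 676. This polynomial is irreducible over Q: it has no rational root (each ±√211 ± √185 is irrational), and any factorization into two quadratics over Q would force √(39035) ∈ Q (pairing opposite roots) or √211, √185 ∈ Q (other pairings), all impossible. Hence [Q(γ):Q] = 4 = [Q(√211, √185):Q], so Q(γ) = Q(√211, √185).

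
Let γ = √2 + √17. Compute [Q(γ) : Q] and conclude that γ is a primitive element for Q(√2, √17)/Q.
[Q(γ) : Q] = 4 (equivalently, Q(γ) = Q(√2, √17))

Obviously Q(γ) ⊆ Q(√2, √17), and [Q(√2, √17):Q] = 4 (since 2, 17 are distinct squarefree integers > 1 with 34 not a perfect square). To show equality we compute the minimal polynomial of γ. From γ = √2 + √17: γ^2 = 2 + 2√(34) + 17 = 19 + 2√(34), so γ^2 - 19 = 2√(34); squaring, (γ^2 - 19)^2 = 4·34, i.e. γ^4 - 38γ^2 + 361 - 136 = 0, i.e. γ^4 - 38γ^2 + 225 = 0. So γ is a root of x^4 - 38x^2 + 225. This polynomial is irreducible over Q: it has no rational root (each ±√2 ± √17 is irrational), and any factorization into two quadratics over Q would force √(34) ∈ Q (pairing opposite roots) or √2, √17 ∈ Q (other pairings), all impossible. Hence [Q(γ):Q] = 4 = [Q(√2, √17):Q], so Q(γ) = Q(√2, √17).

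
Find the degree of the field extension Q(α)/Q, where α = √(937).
[Q(α):Q] = 2

[Q(α):Q] equals the degree of the minimal polynomial of α. Here α^2 = 937 and x^2 - 937 is irreducible (d = 937 is squarefree, ≠ 1, hence not a square), so deg(m_α) = 2. Thus [Q(α):Q] = 2.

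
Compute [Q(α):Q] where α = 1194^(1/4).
[Q(α):Q] = 4

α is a root of x^4 - 1194. By Eisenstein's criterion at the prime p = 2 (which divides the constant term 1194 but p^2 = 4 does not, since 1194 is squarefree), x^4 - 1194 is irreducible over Q. Hence [Q(α):Q] = 4.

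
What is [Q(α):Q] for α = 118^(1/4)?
[Q(α):Q] = 4

α is a root of x^4 - 118. By Eisenstein's criterion at the prime p = 2 (which divides the constant term 118 but p^2 = 4 does not, since 118 is squarefree), x^4 - 118 is irreducible over Q. Hence [Q(α):Q] = 4.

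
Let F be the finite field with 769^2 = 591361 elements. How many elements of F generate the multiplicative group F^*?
There are φ(591360) = 122880 primitive elements

F_q^* is cyclic of order q - 1 = 591360. A cyclic group of order m has exactly φ(m) generators. Here m = 591360 = 2^9 · 3 · 5 · 7 · 11, so the number of primitive elements is φ(591360) = 122880.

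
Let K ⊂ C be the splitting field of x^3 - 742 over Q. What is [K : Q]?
[K : Q] = 6

The roots of x^3 - 742 are ∛742, ω∛742, ω^2∛742 where ω = e^(2πi/3) is a primitive cube root of unity, so K = Q(∛742, ω). Now [Q(∛742):Q] = 3 (since 742 is not a perfect cube, x^3 - 742 is irreducible) and [Q(ω):Q] = 2. Both 2 and 3 divide [K:Q], and [K:Q] ≤ 3·2 = 6, so [K:Q] = 6. (Equivalently: Q(∛742) ⊂ R but ω ∉ R, so [K : Q(∛742)] = 2.)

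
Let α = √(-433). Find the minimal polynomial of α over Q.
m_α(x) = x^2 + 433

α satisfies α^2 + 433 = 0, so x^2 + 433 annihilates α. Since d = -433 is squarefree and ≠ 1, it is not a perfect square in Q, so x^2 + 433 has no rational root and is therefore irreducible over Q (a degree-2 polynomial over a field is irreducible iff it has no root). Hence m_α(x) = x^2 + 433.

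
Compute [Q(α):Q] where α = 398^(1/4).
[Q(α):Q] = 4

α is a root of x^4 - 398. By Eisenstein's criterion at the prime p = 2 (which divides the constant term 398 but p^2 = 4 does not, since 398 is squarefree), x^4 - 398 is irreducible over Q. Hence [Q(α):Q] = 4.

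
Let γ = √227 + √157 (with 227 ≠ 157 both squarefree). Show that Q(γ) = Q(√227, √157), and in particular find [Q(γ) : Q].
[Q(γ) : Q] = 4 (equivalently, Q(γ) = Q(√227, √157))

Obviously Q(γ) ⊆ Q(√227, √157), and [Q(√227, √157):Q] = 4 (since 227, 157 are distinct squarefree integers > 1 with 35639 not a perfect square). To show equality we compute the minimal polynomial of γ. From γ = √227 + √157: γ^2 = 227 + 2√(35639) + 157 = 384 + 2√(35639), so γ^2 - 384 = 2√(35639); squaring, (γ^2 - 384)^2 = 4·35639, i.e. γ^4 - 768γ^2 + 147456 - 142556 = 0, i.e. γ^4 - 768γ^2 + 4900 = 0. So γ is a root of x^4 - 768x^2 + 4900. This polynomial is irreducible over Q: it has no rational root (each ±√227 ± √157 is irrational), and any factorization into two quadratics over Q would force √(35639) ∈ Q (pairing opposite roots) or √227, √157 ∈ Q (other pairings), all impossible. Hence [Q(γ):Q] = 4 = [Q(√227, √157):Q], so Q(γ) = Q(√227, √157).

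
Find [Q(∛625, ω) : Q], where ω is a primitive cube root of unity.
[Q(∛625, ω) : Q] = 6

[Q(∛625):Q] = 3 (min poly x^3 - 625, irreducible since 625 is not a perfect cube). [Q(ω):Q] = 2 (min poly x^2 + x + 1). Since Q(∛625) ⊂ R and ω ∉ R, we have ω ∉ Q(∛625), so x^2 + x + 1 remains irreducible over Q(∛625) and [Q(∛625, ω) : Q(∛625)] = 2. By the tower law, [Q(∛625, ω) : Q] = 3 · 2 = 6. (In fact Q(∛625, ω) is the splitting field of x^3 - 625 over Q.)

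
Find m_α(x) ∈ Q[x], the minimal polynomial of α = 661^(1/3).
m_α(x) = x^3 - 661

α satisfies α^3 = 661, so x^3 - 661 annihilates α. By the rational root test, a rational root p/q (in lowest terms) of x^3 - 661 would satisfy p^3 = 661 q^3, forcing q = 1 and p^3 = 661; but 661 is not a perfect cube, contradiction. A monic cubic over Q with no rational root is irreducible (any nontrivial factorization would include a linear factor). Hence x^3 - 661 is the minimal polynomial of α, and in particular [Q(α):Q] = 3.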